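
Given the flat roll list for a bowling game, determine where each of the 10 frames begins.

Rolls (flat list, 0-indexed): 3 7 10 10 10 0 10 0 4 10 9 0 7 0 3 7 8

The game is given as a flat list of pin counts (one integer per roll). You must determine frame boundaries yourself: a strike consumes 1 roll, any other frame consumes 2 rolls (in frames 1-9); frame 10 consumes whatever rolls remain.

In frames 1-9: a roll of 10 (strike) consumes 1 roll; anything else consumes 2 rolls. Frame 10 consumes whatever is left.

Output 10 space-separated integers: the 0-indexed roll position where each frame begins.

Answer: 0 2 3 4 5 7 9 10 12 14

Derivation:
Frame 1 starts at roll index 0: rolls=3,7 (sum=10), consumes 2 rolls
Frame 2 starts at roll index 2: roll=10 (strike), consumes 1 roll
Frame 3 starts at roll index 3: roll=10 (strike), consumes 1 roll
Frame 4 starts at roll index 4: roll=10 (strike), consumes 1 roll
Frame 5 starts at roll index 5: rolls=0,10 (sum=10), consumes 2 rolls
Frame 6 starts at roll index 7: rolls=0,4 (sum=4), consumes 2 rolls
Frame 7 starts at roll index 9: roll=10 (strike), consumes 1 roll
Frame 8 starts at roll index 10: rolls=9,0 (sum=9), consumes 2 rolls
Frame 9 starts at roll index 12: rolls=7,0 (sum=7), consumes 2 rolls
Frame 10 starts at roll index 14: 3 remaining rolls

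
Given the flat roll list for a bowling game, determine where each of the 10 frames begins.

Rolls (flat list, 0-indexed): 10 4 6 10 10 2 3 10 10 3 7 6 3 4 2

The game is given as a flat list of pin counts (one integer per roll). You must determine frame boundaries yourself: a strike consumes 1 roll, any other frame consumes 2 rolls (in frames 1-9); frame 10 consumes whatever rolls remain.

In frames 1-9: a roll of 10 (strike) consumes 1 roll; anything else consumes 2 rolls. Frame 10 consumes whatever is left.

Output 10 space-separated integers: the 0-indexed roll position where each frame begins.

Answer: 0 1 3 4 5 7 8 9 11 13

Derivation:
Frame 1 starts at roll index 0: roll=10 (strike), consumes 1 roll
Frame 2 starts at roll index 1: rolls=4,6 (sum=10), consumes 2 rolls
Frame 3 starts at roll index 3: roll=10 (strike), consumes 1 roll
Frame 4 starts at roll index 4: roll=10 (strike), consumes 1 roll
Frame 5 starts at roll index 5: rolls=2,3 (sum=5), consumes 2 rolls
Frame 6 starts at roll index 7: roll=10 (strike), consumes 1 roll
Frame 7 starts at roll index 8: roll=10 (strike), consumes 1 roll
Frame 8 starts at roll index 9: rolls=3,7 (sum=10), consumes 2 rolls
Frame 9 starts at roll index 11: rolls=6,3 (sum=9), consumes 2 rolls
Frame 10 starts at roll index 13: 2 remaining rolls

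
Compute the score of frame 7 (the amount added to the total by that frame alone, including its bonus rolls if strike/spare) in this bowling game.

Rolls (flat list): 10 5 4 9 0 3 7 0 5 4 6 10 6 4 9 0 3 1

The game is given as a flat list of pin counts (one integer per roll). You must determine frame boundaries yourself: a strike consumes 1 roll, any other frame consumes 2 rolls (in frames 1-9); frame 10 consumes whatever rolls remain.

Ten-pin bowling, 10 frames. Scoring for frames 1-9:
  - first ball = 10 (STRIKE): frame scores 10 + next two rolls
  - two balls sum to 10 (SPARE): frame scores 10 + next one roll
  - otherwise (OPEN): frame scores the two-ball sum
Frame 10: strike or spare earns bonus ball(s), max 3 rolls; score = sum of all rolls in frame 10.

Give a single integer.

Answer: 20

Derivation:
Frame 1: STRIKE. 10 + next two rolls (5+4) = 19. Cumulative: 19
Frame 2: OPEN (5+4=9). Cumulative: 28
Frame 3: OPEN (9+0=9). Cumulative: 37
Frame 4: SPARE (3+7=10). 10 + next roll (0) = 10. Cumulative: 47
Frame 5: OPEN (0+5=5). Cumulative: 52
Frame 6: SPARE (4+6=10). 10 + next roll (10) = 20. Cumulative: 72
Frame 7: STRIKE. 10 + next two rolls (6+4) = 20. Cumulative: 92
Frame 8: SPARE (6+4=10). 10 + next roll (9) = 19. Cumulative: 111
Frame 9: OPEN (9+0=9). Cumulative: 120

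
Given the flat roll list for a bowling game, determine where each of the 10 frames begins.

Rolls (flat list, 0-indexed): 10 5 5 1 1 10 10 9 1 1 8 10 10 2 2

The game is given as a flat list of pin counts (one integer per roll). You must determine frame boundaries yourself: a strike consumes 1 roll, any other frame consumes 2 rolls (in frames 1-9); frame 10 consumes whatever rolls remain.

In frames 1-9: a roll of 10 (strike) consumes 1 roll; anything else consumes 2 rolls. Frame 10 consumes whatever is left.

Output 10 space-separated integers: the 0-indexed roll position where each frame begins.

Answer: 0 1 3 5 6 7 9 11 12 13

Derivation:
Frame 1 starts at roll index 0: roll=10 (strike), consumes 1 roll
Frame 2 starts at roll index 1: rolls=5,5 (sum=10), consumes 2 rolls
Frame 3 starts at roll index 3: rolls=1,1 (sum=2), consumes 2 rolls
Frame 4 starts at roll index 5: roll=10 (strike), consumes 1 roll
Frame 5 starts at roll index 6: roll=10 (strike), consumes 1 roll
Frame 6 starts at roll index 7: rolls=9,1 (sum=10), consumes 2 rolls
Frame 7 starts at roll index 9: rolls=1,8 (sum=9), consumes 2 rolls
Frame 8 starts at roll index 11: roll=10 (strike), consumes 1 roll
Frame 9 starts at roll index 12: roll=10 (strike), consumes 1 roll
Frame 10 starts at roll index 13: 2 remaining rolls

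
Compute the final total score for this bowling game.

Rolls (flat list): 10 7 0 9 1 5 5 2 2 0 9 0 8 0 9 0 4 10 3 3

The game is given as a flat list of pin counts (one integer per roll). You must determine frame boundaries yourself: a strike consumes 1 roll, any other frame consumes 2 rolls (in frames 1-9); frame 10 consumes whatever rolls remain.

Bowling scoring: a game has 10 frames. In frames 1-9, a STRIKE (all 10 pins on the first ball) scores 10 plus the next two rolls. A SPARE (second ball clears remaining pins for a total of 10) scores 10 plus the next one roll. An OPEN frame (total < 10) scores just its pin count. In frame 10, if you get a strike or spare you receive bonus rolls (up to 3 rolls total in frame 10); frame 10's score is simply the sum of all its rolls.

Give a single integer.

Frame 1: STRIKE. 10 + next two rolls (7+0) = 17. Cumulative: 17
Frame 2: OPEN (7+0=7). Cumulative: 24
Frame 3: SPARE (9+1=10). 10 + next roll (5) = 15. Cumulative: 39
Frame 4: SPARE (5+5=10). 10 + next roll (2) = 12. Cumulative: 51
Frame 5: OPEN (2+2=4). Cumulative: 55
Frame 6: OPEN (0+9=9). Cumulative: 64
Frame 7: OPEN (0+8=8). Cumulative: 72
Frame 8: OPEN (0+9=9). Cumulative: 81
Frame 9: OPEN (0+4=4). Cumulative: 85
Frame 10: STRIKE. Sum of all frame-10 rolls (10+3+3) = 16. Cumulative: 101

Answer: 101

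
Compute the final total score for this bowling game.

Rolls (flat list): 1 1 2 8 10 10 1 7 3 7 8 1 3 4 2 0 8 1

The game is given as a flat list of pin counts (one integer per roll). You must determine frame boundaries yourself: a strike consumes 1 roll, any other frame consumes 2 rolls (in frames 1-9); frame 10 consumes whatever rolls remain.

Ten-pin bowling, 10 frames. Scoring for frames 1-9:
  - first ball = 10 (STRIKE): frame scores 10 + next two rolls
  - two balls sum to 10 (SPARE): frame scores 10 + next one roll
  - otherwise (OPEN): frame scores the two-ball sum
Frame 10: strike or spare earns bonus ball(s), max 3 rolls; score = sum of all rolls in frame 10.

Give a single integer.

Frame 1: OPEN (1+1=2). Cumulative: 2
Frame 2: SPARE (2+8=10). 10 + next roll (10) = 20. Cumulative: 22
Frame 3: STRIKE. 10 + next two rolls (10+1) = 21. Cumulative: 43
Frame 4: STRIKE. 10 + next two rolls (1+7) = 18. Cumulative: 61
Frame 5: OPEN (1+7=8). Cumulative: 69
Frame 6: SPARE (3+7=10). 10 + next roll (8) = 18. Cumulative: 87
Frame 7: OPEN (8+1=9). Cumulative: 96
Frame 8: OPEN (3+4=7). Cumulative: 103
Frame 9: OPEN (2+0=2). Cumulative: 105
Frame 10: OPEN. Sum of all frame-10 rolls (8+1) = 9. Cumulative: 114

Answer: 114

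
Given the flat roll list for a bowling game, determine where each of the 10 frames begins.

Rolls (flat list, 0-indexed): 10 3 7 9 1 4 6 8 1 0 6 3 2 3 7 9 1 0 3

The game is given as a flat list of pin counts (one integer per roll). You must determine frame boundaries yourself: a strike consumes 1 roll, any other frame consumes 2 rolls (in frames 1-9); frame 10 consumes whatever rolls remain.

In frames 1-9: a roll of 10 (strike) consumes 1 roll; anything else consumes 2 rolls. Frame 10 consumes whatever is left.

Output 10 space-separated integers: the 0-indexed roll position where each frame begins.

Answer: 0 1 3 5 7 9 11 13 15 17

Derivation:
Frame 1 starts at roll index 0: roll=10 (strike), consumes 1 roll
Frame 2 starts at roll index 1: rolls=3,7 (sum=10), consumes 2 rolls
Frame 3 starts at roll index 3: rolls=9,1 (sum=10), consumes 2 rolls
Frame 4 starts at roll index 5: rolls=4,6 (sum=10), consumes 2 rolls
Frame 5 starts at roll index 7: rolls=8,1 (sum=9), consumes 2 rolls
Frame 6 starts at roll index 9: rolls=0,6 (sum=6), consumes 2 rolls
Frame 7 starts at roll index 11: rolls=3,2 (sum=5), consumes 2 rolls
Frame 8 starts at roll index 13: rolls=3,7 (sum=10), consumes 2 rolls
Frame 9 starts at roll index 15: rolls=9,1 (sum=10), consumes 2 rolls
Frame 10 starts at roll index 17: 2 remaining rolls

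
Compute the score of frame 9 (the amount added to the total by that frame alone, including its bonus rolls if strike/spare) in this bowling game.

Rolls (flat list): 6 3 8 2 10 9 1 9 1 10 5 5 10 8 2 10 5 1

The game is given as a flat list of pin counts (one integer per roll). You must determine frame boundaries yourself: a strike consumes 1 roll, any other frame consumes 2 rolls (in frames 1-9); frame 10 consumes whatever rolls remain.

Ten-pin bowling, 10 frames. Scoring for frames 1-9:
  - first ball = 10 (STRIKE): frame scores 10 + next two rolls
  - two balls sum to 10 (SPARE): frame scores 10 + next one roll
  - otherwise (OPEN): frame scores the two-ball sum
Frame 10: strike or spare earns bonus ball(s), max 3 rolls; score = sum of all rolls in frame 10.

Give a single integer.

Frame 1: OPEN (6+3=9). Cumulative: 9
Frame 2: SPARE (8+2=10). 10 + next roll (10) = 20. Cumulative: 29
Frame 3: STRIKE. 10 + next two rolls (9+1) = 20. Cumulative: 49
Frame 4: SPARE (9+1=10). 10 + next roll (9) = 19. Cumulative: 68
Frame 5: SPARE (9+1=10). 10 + next roll (10) = 20. Cumulative: 88
Frame 6: STRIKE. 10 + next two rolls (5+5) = 20. Cumulative: 108
Frame 7: SPARE (5+5=10). 10 + next roll (10) = 20. Cumulative: 128
Frame 8: STRIKE. 10 + next two rolls (8+2) = 20. Cumulative: 148
Frame 9: SPARE (8+2=10). 10 + next roll (10) = 20. Cumulative: 168
Frame 10: STRIKE. Sum of all frame-10 rolls (10+5+1) = 16. Cumulative: 184

Answer: 20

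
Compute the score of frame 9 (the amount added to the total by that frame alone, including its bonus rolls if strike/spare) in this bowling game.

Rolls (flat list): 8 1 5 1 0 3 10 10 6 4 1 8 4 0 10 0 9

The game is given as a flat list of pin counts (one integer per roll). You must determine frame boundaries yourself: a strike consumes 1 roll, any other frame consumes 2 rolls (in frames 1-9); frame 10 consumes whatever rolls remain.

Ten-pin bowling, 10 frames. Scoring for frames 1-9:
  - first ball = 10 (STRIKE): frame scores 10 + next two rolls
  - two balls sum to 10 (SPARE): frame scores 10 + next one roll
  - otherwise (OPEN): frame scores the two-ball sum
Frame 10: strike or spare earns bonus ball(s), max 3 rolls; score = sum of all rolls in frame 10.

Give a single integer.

Answer: 19

Derivation:
Frame 1: OPEN (8+1=9). Cumulative: 9
Frame 2: OPEN (5+1=6). Cumulative: 15
Frame 3: OPEN (0+3=3). Cumulative: 18
Frame 4: STRIKE. 10 + next two rolls (10+6) = 26. Cumulative: 44
Frame 5: STRIKE. 10 + next two rolls (6+4) = 20. Cumulative: 64
Frame 6: SPARE (6+4=10). 10 + next roll (1) = 11. Cumulative: 75
Frame 7: OPEN (1+8=9). Cumulative: 84
Frame 8: OPEN (4+0=4). Cumulative: 88
Frame 9: STRIKE. 10 + next two rolls (0+9) = 19. Cumulative: 107
Frame 10: OPEN. Sum of all frame-10 rolls (0+9) = 9. Cumulative: 116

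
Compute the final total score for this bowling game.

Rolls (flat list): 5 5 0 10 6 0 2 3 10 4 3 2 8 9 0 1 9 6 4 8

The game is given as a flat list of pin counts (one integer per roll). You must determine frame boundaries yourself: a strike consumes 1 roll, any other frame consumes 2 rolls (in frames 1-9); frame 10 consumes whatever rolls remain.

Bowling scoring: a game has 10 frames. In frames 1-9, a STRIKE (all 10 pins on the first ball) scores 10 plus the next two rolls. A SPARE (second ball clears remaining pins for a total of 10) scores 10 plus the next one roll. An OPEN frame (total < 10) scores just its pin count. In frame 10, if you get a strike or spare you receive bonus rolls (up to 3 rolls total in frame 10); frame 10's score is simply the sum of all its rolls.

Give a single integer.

Answer: 123

Derivation:
Frame 1: SPARE (5+5=10). 10 + next roll (0) = 10. Cumulative: 10
Frame 2: SPARE (0+10=10). 10 + next roll (6) = 16. Cumulative: 26
Frame 3: OPEN (6+0=6). Cumulative: 32
Frame 4: OPEN (2+3=5). Cumulative: 37
Frame 5: STRIKE. 10 + next two rolls (4+3) = 17. Cumulative: 54
Frame 6: OPEN (4+3=7). Cumulative: 61
Frame 7: SPARE (2+8=10). 10 + next roll (9) = 19. Cumulative: 80
Frame 8: OPEN (9+0=9). Cumulative: 89
Frame 9: SPARE (1+9=10). 10 + next roll (6) = 16. Cumulative: 105
Frame 10: SPARE. Sum of all frame-10 rolls (6+4+8) = 18. Cumulative: 123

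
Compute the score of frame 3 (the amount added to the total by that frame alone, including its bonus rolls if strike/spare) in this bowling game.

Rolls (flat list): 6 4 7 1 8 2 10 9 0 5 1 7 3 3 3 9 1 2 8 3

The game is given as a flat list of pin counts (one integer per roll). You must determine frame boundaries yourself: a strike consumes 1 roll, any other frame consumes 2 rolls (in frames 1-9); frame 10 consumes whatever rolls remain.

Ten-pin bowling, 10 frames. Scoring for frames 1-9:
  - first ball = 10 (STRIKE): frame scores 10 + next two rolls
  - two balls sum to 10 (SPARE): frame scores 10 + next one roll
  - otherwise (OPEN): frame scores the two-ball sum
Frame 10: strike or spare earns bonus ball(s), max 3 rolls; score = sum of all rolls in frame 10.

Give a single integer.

Frame 1: SPARE (6+4=10). 10 + next roll (7) = 17. Cumulative: 17
Frame 2: OPEN (7+1=8). Cumulative: 25
Frame 3: SPARE (8+2=10). 10 + next roll (10) = 20. Cumulative: 45
Frame 4: STRIKE. 10 + next two rolls (9+0) = 19. Cumulative: 64
Frame 5: OPEN (9+0=9). Cumulative: 73

Answer: 20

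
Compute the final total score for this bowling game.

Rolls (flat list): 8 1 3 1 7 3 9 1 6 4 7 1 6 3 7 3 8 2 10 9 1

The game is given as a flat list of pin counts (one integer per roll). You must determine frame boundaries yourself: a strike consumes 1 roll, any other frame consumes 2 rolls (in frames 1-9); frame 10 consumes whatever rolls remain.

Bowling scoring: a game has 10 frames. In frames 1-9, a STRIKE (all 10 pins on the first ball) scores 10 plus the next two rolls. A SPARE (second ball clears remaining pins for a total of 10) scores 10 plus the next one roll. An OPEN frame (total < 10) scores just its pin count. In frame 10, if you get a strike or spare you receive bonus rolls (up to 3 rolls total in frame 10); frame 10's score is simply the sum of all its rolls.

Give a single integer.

Answer: 140

Derivation:
Frame 1: OPEN (8+1=9). Cumulative: 9
Frame 2: OPEN (3+1=4). Cumulative: 13
Frame 3: SPARE (7+3=10). 10 + next roll (9) = 19. Cumulative: 32
Frame 4: SPARE (9+1=10). 10 + next roll (6) = 16. Cumulative: 48
Frame 5: SPARE (6+4=10). 10 + next roll (7) = 17. Cumulative: 65
Frame 6: OPEN (7+1=8). Cumulative: 73
Frame 7: OPEN (6+3=9). Cumulative: 82
Frame 8: SPARE (7+3=10). 10 + next roll (8) = 18. Cumulative: 100
Frame 9: SPARE (8+2=10). 10 + next roll (10) = 20. Cumulative: 120
Frame 10: STRIKE. Sum of all frame-10 rolls (10+9+1) = 20. Cumulative: 140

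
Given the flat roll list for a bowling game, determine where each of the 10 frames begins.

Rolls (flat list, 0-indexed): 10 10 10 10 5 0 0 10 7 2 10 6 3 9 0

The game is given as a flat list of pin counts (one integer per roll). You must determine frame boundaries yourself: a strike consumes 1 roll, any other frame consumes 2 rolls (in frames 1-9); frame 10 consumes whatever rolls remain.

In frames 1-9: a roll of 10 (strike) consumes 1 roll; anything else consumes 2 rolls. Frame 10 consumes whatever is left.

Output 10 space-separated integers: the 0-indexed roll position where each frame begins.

Answer: 0 1 2 3 4 6 8 10 11 13

Derivation:
Frame 1 starts at roll index 0: roll=10 (strike), consumes 1 roll
Frame 2 starts at roll index 1: roll=10 (strike), consumes 1 roll
Frame 3 starts at roll index 2: roll=10 (strike), consumes 1 roll
Frame 4 starts at roll index 3: roll=10 (strike), consumes 1 roll
Frame 5 starts at roll index 4: rolls=5,0 (sum=5), consumes 2 rolls
Frame 6 starts at roll index 6: rolls=0,10 (sum=10), consumes 2 rolls
Frame 7 starts at roll index 8: rolls=7,2 (sum=9), consumes 2 rolls
Frame 8 starts at roll index 10: roll=10 (strike), consumes 1 roll
Frame 9 starts at roll index 11: rolls=6,3 (sum=9), consumes 2 rolls
Frame 10 starts at roll index 13: 2 remaining rolls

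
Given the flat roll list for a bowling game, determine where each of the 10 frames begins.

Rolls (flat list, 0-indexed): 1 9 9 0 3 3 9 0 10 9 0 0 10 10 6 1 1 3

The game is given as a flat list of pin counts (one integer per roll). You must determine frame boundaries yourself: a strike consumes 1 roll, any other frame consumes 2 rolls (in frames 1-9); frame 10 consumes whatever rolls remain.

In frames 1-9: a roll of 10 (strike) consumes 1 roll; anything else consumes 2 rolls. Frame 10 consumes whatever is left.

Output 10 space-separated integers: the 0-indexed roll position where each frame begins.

Answer: 0 2 4 6 8 9 11 13 14 16

Derivation:
Frame 1 starts at roll index 0: rolls=1,9 (sum=10), consumes 2 rolls
Frame 2 starts at roll index 2: rolls=9,0 (sum=9), consumes 2 rolls
Frame 3 starts at roll index 4: rolls=3,3 (sum=6), consumes 2 rolls
Frame 4 starts at roll index 6: rolls=9,0 (sum=9), consumes 2 rolls
Frame 5 starts at roll index 8: roll=10 (strike), consumes 1 roll
Frame 6 starts at roll index 9: rolls=9,0 (sum=9), consumes 2 rolls
Frame 7 starts at roll index 11: rolls=0,10 (sum=10), consumes 2 rolls
Frame 8 starts at roll index 13: roll=10 (strike), consumes 1 roll
Frame 9 starts at roll index 14: rolls=6,1 (sum=7), consumes 2 rolls
Frame 10 starts at roll index 16: 2 remaining rolls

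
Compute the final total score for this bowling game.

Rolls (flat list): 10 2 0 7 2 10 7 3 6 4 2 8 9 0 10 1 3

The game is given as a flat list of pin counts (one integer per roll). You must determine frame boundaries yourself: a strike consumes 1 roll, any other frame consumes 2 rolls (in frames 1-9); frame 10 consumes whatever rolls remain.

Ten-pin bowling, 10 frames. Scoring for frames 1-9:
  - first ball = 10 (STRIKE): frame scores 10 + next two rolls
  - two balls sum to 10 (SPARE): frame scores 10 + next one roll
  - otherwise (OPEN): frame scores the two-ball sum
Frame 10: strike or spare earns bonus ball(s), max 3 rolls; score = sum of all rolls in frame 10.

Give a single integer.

Frame 1: STRIKE. 10 + next two rolls (2+0) = 12. Cumulative: 12
Frame 2: OPEN (2+0=2). Cumulative: 14
Frame 3: OPEN (7+2=9). Cumulative: 23
Frame 4: STRIKE. 10 + next two rolls (7+3) = 20. Cumulative: 43
Frame 5: SPARE (7+3=10). 10 + next roll (6) = 16. Cumulative: 59
Frame 6: SPARE (6+4=10). 10 + next roll (2) = 12. Cumulative: 71
Frame 7: SPARE (2+8=10). 10 + next roll (9) = 19. Cumulative: 90
Frame 8: OPEN (9+0=9). Cumulative: 99
Frame 9: STRIKE. 10 + next two rolls (1+3) = 14. Cumulative: 113
Frame 10: OPEN. Sum of all frame-10 rolls (1+3) = 4. Cumulative: 117

Answer: 117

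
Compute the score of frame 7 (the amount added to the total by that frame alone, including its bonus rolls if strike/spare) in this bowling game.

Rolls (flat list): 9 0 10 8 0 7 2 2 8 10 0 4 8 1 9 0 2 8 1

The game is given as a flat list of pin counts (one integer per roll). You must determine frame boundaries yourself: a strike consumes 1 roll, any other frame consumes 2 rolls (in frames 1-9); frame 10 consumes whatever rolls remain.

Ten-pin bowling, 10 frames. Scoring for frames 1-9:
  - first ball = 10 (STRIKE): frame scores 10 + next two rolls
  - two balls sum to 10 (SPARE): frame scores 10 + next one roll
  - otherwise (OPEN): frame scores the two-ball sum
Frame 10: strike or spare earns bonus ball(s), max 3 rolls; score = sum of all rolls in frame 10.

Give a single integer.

Frame 1: OPEN (9+0=9). Cumulative: 9
Frame 2: STRIKE. 10 + next two rolls (8+0) = 18. Cumulative: 27
Frame 3: OPEN (8+0=8). Cumulative: 35
Frame 4: OPEN (7+2=9). Cumulative: 44
Frame 5: SPARE (2+8=10). 10 + next roll (10) = 20. Cumulative: 64
Frame 6: STRIKE. 10 + next two rolls (0+4) = 14. Cumulative: 78
Frame 7: OPEN (0+4=4). Cumulative: 82
Frame 8: OPEN (8+1=9). Cumulative: 91
Frame 9: OPEN (9+0=9). Cumulative: 100

Answer: 4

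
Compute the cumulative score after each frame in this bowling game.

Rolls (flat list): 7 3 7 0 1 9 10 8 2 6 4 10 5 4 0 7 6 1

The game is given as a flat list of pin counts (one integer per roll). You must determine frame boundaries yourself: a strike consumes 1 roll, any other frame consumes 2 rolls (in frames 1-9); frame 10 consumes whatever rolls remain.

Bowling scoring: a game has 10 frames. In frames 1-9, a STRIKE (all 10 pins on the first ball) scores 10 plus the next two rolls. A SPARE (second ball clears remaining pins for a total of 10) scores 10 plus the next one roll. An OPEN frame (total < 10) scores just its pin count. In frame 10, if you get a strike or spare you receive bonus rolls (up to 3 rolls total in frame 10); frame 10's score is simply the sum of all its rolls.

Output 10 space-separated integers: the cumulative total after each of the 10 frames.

Answer: 17 24 44 64 80 100 119 128 135 142

Derivation:
Frame 1: SPARE (7+3=10). 10 + next roll (7) = 17. Cumulative: 17
Frame 2: OPEN (7+0=7). Cumulative: 24
Frame 3: SPARE (1+9=10). 10 + next roll (10) = 20. Cumulative: 44
Frame 4: STRIKE. 10 + next two rolls (8+2) = 20. Cumulative: 64
Frame 5: SPARE (8+2=10). 10 + next roll (6) = 16. Cumulative: 80
Frame 6: SPARE (6+4=10). 10 + next roll (10) = 20. Cumulative: 100
Frame 7: STRIKE. 10 + next two rolls (5+4) = 19. Cumulative: 119
Frame 8: OPEN (5+4=9). Cumulative: 128
Frame 9: OPEN (0+7=7). Cumulative: 135
Frame 10: OPEN. Sum of all frame-10 rolls (6+1) = 7. Cumulative: 142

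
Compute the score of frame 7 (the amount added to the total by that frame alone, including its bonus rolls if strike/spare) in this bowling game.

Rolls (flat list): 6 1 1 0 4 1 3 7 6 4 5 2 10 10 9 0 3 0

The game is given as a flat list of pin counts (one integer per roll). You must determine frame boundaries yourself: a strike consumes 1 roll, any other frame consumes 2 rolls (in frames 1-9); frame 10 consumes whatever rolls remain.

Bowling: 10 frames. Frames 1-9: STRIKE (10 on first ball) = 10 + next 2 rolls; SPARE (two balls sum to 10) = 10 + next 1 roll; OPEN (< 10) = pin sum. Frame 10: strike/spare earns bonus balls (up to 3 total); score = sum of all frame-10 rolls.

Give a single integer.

Answer: 29

Derivation:
Frame 1: OPEN (6+1=7). Cumulative: 7
Frame 2: OPEN (1+0=1). Cumulative: 8
Frame 3: OPEN (4+1=5). Cumulative: 13
Frame 4: SPARE (3+7=10). 10 + next roll (6) = 16. Cumulative: 29
Frame 5: SPARE (6+4=10). 10 + next roll (5) = 15. Cumulative: 44
Frame 6: OPEN (5+2=7). Cumulative: 51
Frame 7: STRIKE. 10 + next two rolls (10+9) = 29. Cumulative: 80
Frame 8: STRIKE. 10 + next two rolls (9+0) = 19. Cumulative: 99
Frame 9: OPEN (9+0=9). Cumulative: 108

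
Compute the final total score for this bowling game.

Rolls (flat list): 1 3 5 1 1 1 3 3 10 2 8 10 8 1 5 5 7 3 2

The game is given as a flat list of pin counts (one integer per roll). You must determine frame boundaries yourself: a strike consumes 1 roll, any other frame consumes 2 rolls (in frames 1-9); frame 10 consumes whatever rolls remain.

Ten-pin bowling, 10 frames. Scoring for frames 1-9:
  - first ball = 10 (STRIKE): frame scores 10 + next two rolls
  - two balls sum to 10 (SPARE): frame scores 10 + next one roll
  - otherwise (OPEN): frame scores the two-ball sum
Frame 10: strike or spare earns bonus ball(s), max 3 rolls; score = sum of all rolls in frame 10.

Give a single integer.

Frame 1: OPEN (1+3=4). Cumulative: 4
Frame 2: OPEN (5+1=6). Cumulative: 10
Frame 3: OPEN (1+1=2). Cumulative: 12
Frame 4: OPEN (3+3=6). Cumulative: 18
Frame 5: STRIKE. 10 + next two rolls (2+8) = 20. Cumulative: 38
Frame 6: SPARE (2+8=10). 10 + next roll (10) = 20. Cumulative: 58
Frame 7: STRIKE. 10 + next two rolls (8+1) = 19. Cumulative: 77
Frame 8: OPEN (8+1=9). Cumulative: 86
Frame 9: SPARE (5+5=10). 10 + next roll (7) = 17. Cumulative: 103
Frame 10: SPARE. Sum of all frame-10 rolls (7+3+2) = 12. Cumulative: 115

Answer: 115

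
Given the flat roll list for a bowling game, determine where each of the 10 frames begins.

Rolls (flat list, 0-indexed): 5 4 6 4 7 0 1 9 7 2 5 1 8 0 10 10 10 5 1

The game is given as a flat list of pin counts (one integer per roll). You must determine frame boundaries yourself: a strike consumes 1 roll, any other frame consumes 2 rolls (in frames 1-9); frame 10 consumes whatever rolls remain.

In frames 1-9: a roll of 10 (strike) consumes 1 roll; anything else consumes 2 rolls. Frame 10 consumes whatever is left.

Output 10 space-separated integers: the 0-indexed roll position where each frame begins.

Frame 1 starts at roll index 0: rolls=5,4 (sum=9), consumes 2 rolls
Frame 2 starts at roll index 2: rolls=6,4 (sum=10), consumes 2 rolls
Frame 3 starts at roll index 4: rolls=7,0 (sum=7), consumes 2 rolls
Frame 4 starts at roll index 6: rolls=1,9 (sum=10), consumes 2 rolls
Frame 5 starts at roll index 8: rolls=7,2 (sum=9), consumes 2 rolls
Frame 6 starts at roll index 10: rolls=5,1 (sum=6), consumes 2 rolls
Frame 7 starts at roll index 12: rolls=8,0 (sum=8), consumes 2 rolls
Frame 8 starts at roll index 14: roll=10 (strike), consumes 1 roll
Frame 9 starts at roll index 15: roll=10 (strike), consumes 1 roll
Frame 10 starts at roll index 16: 3 remaining rolls

Answer: 0 2 4 6 8 10 12 14 15 16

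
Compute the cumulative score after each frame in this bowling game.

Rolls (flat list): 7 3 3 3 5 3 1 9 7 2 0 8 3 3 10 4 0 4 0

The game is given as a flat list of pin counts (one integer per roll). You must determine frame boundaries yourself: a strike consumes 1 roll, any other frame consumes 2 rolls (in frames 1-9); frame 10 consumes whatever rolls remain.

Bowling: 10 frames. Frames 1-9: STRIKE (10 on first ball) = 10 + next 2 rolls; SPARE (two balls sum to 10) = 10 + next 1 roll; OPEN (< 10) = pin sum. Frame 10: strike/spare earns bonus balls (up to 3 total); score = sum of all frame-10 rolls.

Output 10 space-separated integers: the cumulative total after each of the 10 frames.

Answer: 13 19 27 44 53 61 67 81 85 89

Derivation:
Frame 1: SPARE (7+3=10). 10 + next roll (3) = 13. Cumulative: 13
Frame 2: OPEN (3+3=6). Cumulative: 19
Frame 3: OPEN (5+3=8). Cumulative: 27
Frame 4: SPARE (1+9=10). 10 + next roll (7) = 17. Cumulative: 44
Frame 5: OPEN (7+2=9). Cumulative: 53
Frame 6: OPEN (0+8=8). Cumulative: 61
Frame 7: OPEN (3+3=6). Cumulative: 67
Frame 8: STRIKE. 10 + next two rolls (4+0) = 14. Cumulative: 81
Frame 9: OPEN (4+0=4). Cumulative: 85
Frame 10: OPEN. Sum of all frame-10 rolls (4+0) = 4. Cumulative: 89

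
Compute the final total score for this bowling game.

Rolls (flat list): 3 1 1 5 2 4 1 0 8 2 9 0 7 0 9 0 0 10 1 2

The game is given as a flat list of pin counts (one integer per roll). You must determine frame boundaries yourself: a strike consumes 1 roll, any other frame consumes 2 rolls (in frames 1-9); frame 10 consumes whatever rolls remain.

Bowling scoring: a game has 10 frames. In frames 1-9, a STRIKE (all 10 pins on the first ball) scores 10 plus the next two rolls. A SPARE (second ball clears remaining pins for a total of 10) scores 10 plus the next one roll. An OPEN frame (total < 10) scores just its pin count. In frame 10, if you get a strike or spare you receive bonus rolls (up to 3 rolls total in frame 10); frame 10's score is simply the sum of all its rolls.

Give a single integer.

Frame 1: OPEN (3+1=4). Cumulative: 4
Frame 2: OPEN (1+5=6). Cumulative: 10
Frame 3: OPEN (2+4=6). Cumulative: 16
Frame 4: OPEN (1+0=1). Cumulative: 17
Frame 5: SPARE (8+2=10). 10 + next roll (9) = 19. Cumulative: 36
Frame 6: OPEN (9+0=9). Cumulative: 45
Frame 7: OPEN (7+0=7). Cumulative: 52
Frame 8: OPEN (9+0=9). Cumulative: 61
Frame 9: SPARE (0+10=10). 10 + next roll (1) = 11. Cumulative: 72
Frame 10: OPEN. Sum of all frame-10 rolls (1+2) = 3. Cumulative: 75

Answer: 75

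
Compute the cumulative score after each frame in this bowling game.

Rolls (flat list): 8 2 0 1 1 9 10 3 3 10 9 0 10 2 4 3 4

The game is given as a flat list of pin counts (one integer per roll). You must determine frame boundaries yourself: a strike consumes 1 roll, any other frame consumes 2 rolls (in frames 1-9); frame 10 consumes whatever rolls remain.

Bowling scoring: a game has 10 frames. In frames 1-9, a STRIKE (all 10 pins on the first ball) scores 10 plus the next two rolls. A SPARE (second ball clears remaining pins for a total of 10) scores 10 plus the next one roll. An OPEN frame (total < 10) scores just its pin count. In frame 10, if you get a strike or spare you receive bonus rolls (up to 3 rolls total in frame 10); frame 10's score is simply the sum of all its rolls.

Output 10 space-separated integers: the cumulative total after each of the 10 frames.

Answer: 10 11 31 47 53 72 81 97 103 110

Derivation:
Frame 1: SPARE (8+2=10). 10 + next roll (0) = 10. Cumulative: 10
Frame 2: OPEN (0+1=1). Cumulative: 11
Frame 3: SPARE (1+9=10). 10 + next roll (10) = 20. Cumulative: 31
Frame 4: STRIKE. 10 + next two rolls (3+3) = 16. Cumulative: 47
Frame 5: OPEN (3+3=6). Cumulative: 53
Frame 6: STRIKE. 10 + next two rolls (9+0) = 19. Cumulative: 72
Frame 7: OPEN (9+0=9). Cumulative: 81
Frame 8: STRIKE. 10 + next two rolls (2+4) = 16. Cumulative: 97
Frame 9: OPEN (2+4=6). Cumulative: 103
Frame 10: OPEN. Sum of all frame-10 rolls (3+4) = 7. Cumulative: 110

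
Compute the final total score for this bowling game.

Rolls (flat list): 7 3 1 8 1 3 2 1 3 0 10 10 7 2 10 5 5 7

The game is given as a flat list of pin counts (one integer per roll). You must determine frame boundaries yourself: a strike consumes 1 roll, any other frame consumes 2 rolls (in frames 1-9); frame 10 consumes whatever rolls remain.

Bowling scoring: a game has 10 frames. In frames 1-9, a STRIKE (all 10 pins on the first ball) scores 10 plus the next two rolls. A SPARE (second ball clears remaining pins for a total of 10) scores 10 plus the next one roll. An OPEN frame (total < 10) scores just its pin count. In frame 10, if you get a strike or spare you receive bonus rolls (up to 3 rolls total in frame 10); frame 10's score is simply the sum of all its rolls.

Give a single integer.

Frame 1: SPARE (7+3=10). 10 + next roll (1) = 11. Cumulative: 11
Frame 2: OPEN (1+8=9). Cumulative: 20
Frame 3: OPEN (1+3=4). Cumulative: 24
Frame 4: OPEN (2+1=3). Cumulative: 27
Frame 5: OPEN (3+0=3). Cumulative: 30
Frame 6: STRIKE. 10 + next two rolls (10+7) = 27. Cumulative: 57
Frame 7: STRIKE. 10 + next two rolls (7+2) = 19. Cumulative: 76
Frame 8: OPEN (7+2=9). Cumulative: 85
Frame 9: STRIKE. 10 + next two rolls (5+5) = 20. Cumulative: 105
Frame 10: SPARE. Sum of all frame-10 rolls (5+5+7) = 17. Cumulative: 122

Answer: 122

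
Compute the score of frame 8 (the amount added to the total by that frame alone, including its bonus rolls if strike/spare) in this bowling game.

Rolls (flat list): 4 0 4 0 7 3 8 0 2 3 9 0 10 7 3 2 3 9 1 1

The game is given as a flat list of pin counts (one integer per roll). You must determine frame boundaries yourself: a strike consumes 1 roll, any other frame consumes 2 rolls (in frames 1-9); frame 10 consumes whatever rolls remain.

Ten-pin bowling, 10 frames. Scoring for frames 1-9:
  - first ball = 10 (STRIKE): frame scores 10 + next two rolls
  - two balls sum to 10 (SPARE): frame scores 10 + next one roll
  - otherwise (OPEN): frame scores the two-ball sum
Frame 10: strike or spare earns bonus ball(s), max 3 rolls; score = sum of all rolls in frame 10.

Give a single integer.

Answer: 12

Derivation:
Frame 1: OPEN (4+0=4). Cumulative: 4
Frame 2: OPEN (4+0=4). Cumulative: 8
Frame 3: SPARE (7+3=10). 10 + next roll (8) = 18. Cumulative: 26
Frame 4: OPEN (8+0=8). Cumulative: 34
Frame 5: OPEN (2+3=5). Cumulative: 39
Frame 6: OPEN (9+0=9). Cumulative: 48
Frame 7: STRIKE. 10 + next two rolls (7+3) = 20. Cumulative: 68
Frame 8: SPARE (7+3=10). 10 + next roll (2) = 12. Cumulative: 80
Frame 9: OPEN (2+3=5). Cumulative: 85
Frame 10: SPARE. Sum of all frame-10 rolls (9+1+1) = 11. Cumulative: 96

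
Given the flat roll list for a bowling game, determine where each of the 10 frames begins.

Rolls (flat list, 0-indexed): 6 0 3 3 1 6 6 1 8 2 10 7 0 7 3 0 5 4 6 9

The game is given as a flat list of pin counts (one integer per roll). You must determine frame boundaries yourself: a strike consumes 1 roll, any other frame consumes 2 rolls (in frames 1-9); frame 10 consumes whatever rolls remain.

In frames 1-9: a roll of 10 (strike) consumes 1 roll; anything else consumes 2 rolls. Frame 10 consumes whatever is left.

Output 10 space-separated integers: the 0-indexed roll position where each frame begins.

Frame 1 starts at roll index 0: rolls=6,0 (sum=6), consumes 2 rolls
Frame 2 starts at roll index 2: rolls=3,3 (sum=6), consumes 2 rolls
Frame 3 starts at roll index 4: rolls=1,6 (sum=7), consumes 2 rolls
Frame 4 starts at roll index 6: rolls=6,1 (sum=7), consumes 2 rolls
Frame 5 starts at roll index 8: rolls=8,2 (sum=10), consumes 2 rolls
Frame 6 starts at roll index 10: roll=10 (strike), consumes 1 roll
Frame 7 starts at roll index 11: rolls=7,0 (sum=7), consumes 2 rolls
Frame 8 starts at roll index 13: rolls=7,3 (sum=10), consumes 2 rolls
Frame 9 starts at roll index 15: rolls=0,5 (sum=5), consumes 2 rolls
Frame 10 starts at roll index 17: 3 remaining rolls

Answer: 0 2 4 6 8 10 11 13 15 17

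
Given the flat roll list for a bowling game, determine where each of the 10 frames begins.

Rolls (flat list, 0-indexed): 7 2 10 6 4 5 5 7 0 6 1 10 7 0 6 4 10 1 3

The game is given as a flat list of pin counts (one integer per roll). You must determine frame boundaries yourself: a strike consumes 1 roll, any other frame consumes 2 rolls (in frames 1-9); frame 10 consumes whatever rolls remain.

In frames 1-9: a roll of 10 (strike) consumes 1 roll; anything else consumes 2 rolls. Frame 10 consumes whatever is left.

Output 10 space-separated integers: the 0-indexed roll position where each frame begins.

Answer: 0 2 3 5 7 9 11 12 14 16

Derivation:
Frame 1 starts at roll index 0: rolls=7,2 (sum=9), consumes 2 rolls
Frame 2 starts at roll index 2: roll=10 (strike), consumes 1 roll
Frame 3 starts at roll index 3: rolls=6,4 (sum=10), consumes 2 rolls
Frame 4 starts at roll index 5: rolls=5,5 (sum=10), consumes 2 rolls
Frame 5 starts at roll index 7: rolls=7,0 (sum=7), consumes 2 rolls
Frame 6 starts at roll index 9: rolls=6,1 (sum=7), consumes 2 rolls
Frame 7 starts at roll index 11: roll=10 (strike), consumes 1 roll
Frame 8 starts at roll index 12: rolls=7,0 (sum=7), consumes 2 rolls
Frame 9 starts at roll index 14: rolls=6,4 (sum=10), consumes 2 rolls
Frame 10 starts at roll index 16: 3 remaining rolls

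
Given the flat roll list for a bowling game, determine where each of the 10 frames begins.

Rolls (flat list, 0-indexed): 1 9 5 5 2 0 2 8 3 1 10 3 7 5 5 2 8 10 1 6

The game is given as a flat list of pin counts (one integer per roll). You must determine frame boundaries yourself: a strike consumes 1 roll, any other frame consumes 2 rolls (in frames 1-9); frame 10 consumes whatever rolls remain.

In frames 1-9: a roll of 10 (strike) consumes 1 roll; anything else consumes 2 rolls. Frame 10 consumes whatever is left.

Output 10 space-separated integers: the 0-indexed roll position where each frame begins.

Answer: 0 2 4 6 8 10 11 13 15 17

Derivation:
Frame 1 starts at roll index 0: rolls=1,9 (sum=10), consumes 2 rolls
Frame 2 starts at roll index 2: rolls=5,5 (sum=10), consumes 2 rolls
Frame 3 starts at roll index 4: rolls=2,0 (sum=2), consumes 2 rolls
Frame 4 starts at roll index 6: rolls=2,8 (sum=10), consumes 2 rolls
Frame 5 starts at roll index 8: rolls=3,1 (sum=4), consumes 2 rolls
Frame 6 starts at roll index 10: roll=10 (strike), consumes 1 roll
Frame 7 starts at roll index 11: rolls=3,7 (sum=10), consumes 2 rolls
Frame 8 starts at roll index 13: rolls=5,5 (sum=10), consumes 2 rolls
Frame 9 starts at roll index 15: rolls=2,8 (sum=10), consumes 2 rolls
Frame 10 starts at roll index 17: 3 remaining rolls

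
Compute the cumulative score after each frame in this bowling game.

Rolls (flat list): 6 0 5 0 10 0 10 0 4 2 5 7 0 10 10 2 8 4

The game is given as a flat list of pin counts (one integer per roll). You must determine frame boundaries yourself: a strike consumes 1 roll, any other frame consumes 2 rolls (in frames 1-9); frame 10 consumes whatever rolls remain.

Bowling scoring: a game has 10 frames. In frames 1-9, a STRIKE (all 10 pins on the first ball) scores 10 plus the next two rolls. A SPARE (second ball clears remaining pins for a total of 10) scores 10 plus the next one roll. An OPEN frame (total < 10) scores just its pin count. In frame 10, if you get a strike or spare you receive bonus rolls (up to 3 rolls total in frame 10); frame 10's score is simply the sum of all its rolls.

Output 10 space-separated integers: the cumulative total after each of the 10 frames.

Frame 1: OPEN (6+0=6). Cumulative: 6
Frame 2: OPEN (5+0=5). Cumulative: 11
Frame 3: STRIKE. 10 + next two rolls (0+10) = 20. Cumulative: 31
Frame 4: SPARE (0+10=10). 10 + next roll (0) = 10. Cumulative: 41
Frame 5: OPEN (0+4=4). Cumulative: 45
Frame 6: OPEN (2+5=7). Cumulative: 52
Frame 7: OPEN (7+0=7). Cumulative: 59
Frame 8: STRIKE. 10 + next two rolls (10+2) = 22. Cumulative: 81
Frame 9: STRIKE. 10 + next two rolls (2+8) = 20. Cumulative: 101
Frame 10: SPARE. Sum of all frame-10 rolls (2+8+4) = 14. Cumulative: 115

Answer: 6 11 31 41 45 52 59 81 101 115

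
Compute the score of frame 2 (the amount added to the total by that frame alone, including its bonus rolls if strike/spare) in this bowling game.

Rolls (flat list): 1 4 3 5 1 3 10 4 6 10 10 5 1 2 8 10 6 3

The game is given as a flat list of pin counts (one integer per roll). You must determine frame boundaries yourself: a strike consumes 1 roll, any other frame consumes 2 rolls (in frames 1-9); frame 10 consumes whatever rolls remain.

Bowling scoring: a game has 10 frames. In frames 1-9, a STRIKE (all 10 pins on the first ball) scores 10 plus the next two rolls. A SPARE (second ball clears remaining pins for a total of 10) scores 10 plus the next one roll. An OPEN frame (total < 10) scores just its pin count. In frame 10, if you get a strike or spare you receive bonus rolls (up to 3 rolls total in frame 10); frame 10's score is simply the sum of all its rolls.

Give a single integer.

Answer: 8

Derivation:
Frame 1: OPEN (1+4=5). Cumulative: 5
Frame 2: OPEN (3+5=8). Cumulative: 13
Frame 3: OPEN (1+3=4). Cumulative: 17
Frame 4: STRIKE. 10 + next two rolls (4+6) = 20. Cumulative: 37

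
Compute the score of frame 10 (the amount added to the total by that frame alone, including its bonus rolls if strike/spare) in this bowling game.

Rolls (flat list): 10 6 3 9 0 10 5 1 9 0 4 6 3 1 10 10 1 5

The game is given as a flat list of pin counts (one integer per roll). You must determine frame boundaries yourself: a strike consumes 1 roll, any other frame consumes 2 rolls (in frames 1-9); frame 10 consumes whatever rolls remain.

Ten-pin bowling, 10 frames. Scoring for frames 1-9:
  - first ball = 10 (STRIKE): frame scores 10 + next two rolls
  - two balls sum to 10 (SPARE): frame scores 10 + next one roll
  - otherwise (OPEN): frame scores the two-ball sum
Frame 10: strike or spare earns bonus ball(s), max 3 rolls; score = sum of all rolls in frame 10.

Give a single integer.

Answer: 16

Derivation:
Frame 1: STRIKE. 10 + next two rolls (6+3) = 19. Cumulative: 19
Frame 2: OPEN (6+3=9). Cumulative: 28
Frame 3: OPEN (9+0=9). Cumulative: 37
Frame 4: STRIKE. 10 + next two rolls (5+1) = 16. Cumulative: 53
Frame 5: OPEN (5+1=6). Cumulative: 59
Frame 6: OPEN (9+0=9). Cumulative: 68
Frame 7: SPARE (4+6=10). 10 + next roll (3) = 13. Cumulative: 81
Frame 8: OPEN (3+1=4). Cumulative: 85
Frame 9: STRIKE. 10 + next two rolls (10+1) = 21. Cumulative: 106
Frame 10: STRIKE. Sum of all frame-10 rolls (10+1+5) = 16. Cumulative: 122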